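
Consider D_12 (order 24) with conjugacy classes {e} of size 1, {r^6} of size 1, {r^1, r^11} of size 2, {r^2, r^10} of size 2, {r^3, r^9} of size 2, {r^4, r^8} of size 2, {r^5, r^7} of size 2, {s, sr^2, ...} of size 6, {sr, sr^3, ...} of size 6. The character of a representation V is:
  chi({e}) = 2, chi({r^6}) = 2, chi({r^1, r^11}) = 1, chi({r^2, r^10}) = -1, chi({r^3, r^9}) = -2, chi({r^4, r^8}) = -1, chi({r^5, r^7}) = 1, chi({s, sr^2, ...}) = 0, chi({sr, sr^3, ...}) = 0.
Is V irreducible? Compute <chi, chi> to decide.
Irreducible: <chi, chi> = 1.

Solution. <chi, chi> = (1/|G|) sum_C |C| * |chi(C)|^2 = (1/24)[1*|2|^2 + 1*|2|^2 + 2*|1|^2 + 2*|-1|^2 + 2*|-2|^2 + 2*|-1|^2 + 2*|1|^2 + 6*|0|^2 + 6*|0|^2]
  = (1/24)[(4) + (4) + (2) + (2) + (8) + (2) + (2) + (0) + (0)] = 24/24 = 1.
A character is irreducible iff <chi, chi> = 1, so this representation is irreducible.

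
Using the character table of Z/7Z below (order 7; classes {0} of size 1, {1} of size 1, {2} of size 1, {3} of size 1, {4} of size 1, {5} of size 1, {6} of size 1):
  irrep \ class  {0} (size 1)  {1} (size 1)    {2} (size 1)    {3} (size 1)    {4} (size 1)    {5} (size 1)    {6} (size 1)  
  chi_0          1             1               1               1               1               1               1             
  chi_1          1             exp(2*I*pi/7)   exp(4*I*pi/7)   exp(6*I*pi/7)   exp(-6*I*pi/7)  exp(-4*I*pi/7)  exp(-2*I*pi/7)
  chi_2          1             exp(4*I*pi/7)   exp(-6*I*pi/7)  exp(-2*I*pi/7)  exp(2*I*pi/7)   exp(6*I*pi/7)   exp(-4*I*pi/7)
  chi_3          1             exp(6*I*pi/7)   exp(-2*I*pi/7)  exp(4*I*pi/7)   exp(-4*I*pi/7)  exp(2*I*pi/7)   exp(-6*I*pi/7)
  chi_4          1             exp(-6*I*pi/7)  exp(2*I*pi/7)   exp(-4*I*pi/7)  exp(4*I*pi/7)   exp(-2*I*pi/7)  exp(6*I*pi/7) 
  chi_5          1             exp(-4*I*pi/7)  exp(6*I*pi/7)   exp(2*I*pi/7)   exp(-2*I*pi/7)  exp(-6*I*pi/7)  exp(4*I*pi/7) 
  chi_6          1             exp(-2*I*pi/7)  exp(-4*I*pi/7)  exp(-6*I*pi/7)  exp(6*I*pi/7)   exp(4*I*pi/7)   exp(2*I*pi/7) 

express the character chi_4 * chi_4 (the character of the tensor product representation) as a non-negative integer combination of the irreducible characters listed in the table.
chi_4 tensor chi_4 = chi_1 (all other irreducibles have multiplicity 0).

Derivation: The character of a tensor product is the pointwise product (chi_4 * chi_4)(C) = chi_4(C) * chi_4(C):
  {0}: (1)*(1), {1}: (exp(-6*I*pi/7))*(exp(-6*I*pi/7)), {2}: (exp(2*I*pi/7))*(exp(2*I*pi/7)), {3}: (exp(-4*I*pi/7))*(exp(-4*I*pi/7)), {4}: (exp(4*I*pi/7))*(exp(4*I*pi/7)), {5}: (exp(-2*I*pi/7))*(exp(-2*I*pi/7)), {6}: (exp(6*I*pi/7))*(exp(6*I*pi/7))
so (chi_4 * chi_4) takes values
  {0} -> 1, {1} -> exp(2*I*pi/7), {2} -> exp(4*I*pi/7), {3} -> exp(6*I*pi/7), {4} -> exp(-6*I*pi/7), {5} -> exp(-4*I*pi/7), {6} -> exp(-2*I*pi/7).
Now take the inner product of this character with each irreducible chi from the table, <chi_4*chi_4, chi> = (1/7) sum_C |C| (chi_4*chi_4)(C) conj(chi(C)):
  <chi_4*chi_4, chi_0> = (1/7)[1*(1)*conj(1) + 1*(exp(2*I*pi/7))*conj(1) + 1*(exp(4*I*pi/7))*conj(1) + 1*(exp(6*I*pi/7))*conj(1) + 1*(exp(-6*I*pi/7))*conj(1) + 1*(exp(-4*I*pi/7))*conj(1) + 1*(exp(-2*I*pi/7))*conj(1)]
      = (1/7)[(1) + (exp(2*I*pi/7)) + (exp(4*I*pi/7)) + (exp(6*I*pi/7)) + (exp(-6*I*pi/7)) + (exp(-4*I*pi/7)) + (exp(-2*I*pi/7))] = 0/7 = 0
  <chi_4*chi_4, chi_1> = (1/7)[1*(1)*conj(1) + 1*(exp(2*I*pi/7))*conj(exp(2*I*pi/7)) + 1*(exp(4*I*pi/7))*conj(exp(4*I*pi/7)) + 1*(exp(6*I*pi/7))*conj(exp(6*I*pi/7)) + 1*(exp(-6*I*pi/7))*conj(exp(-6*I*pi/7)) + 1*(exp(-4*I*pi/7))*conj(exp(-4*I*pi/7)) + 1*(exp(-2*I*pi/7))*conj(exp(-2*I*pi/7))]
      = (1/7)[(1) + (1) + (1) + (1) + (1) + (1) + (1)] = 7/7 = 1
  <chi_4*chi_4, chi_2> = (1/7)[1*(1)*conj(1) + 1*(exp(2*I*pi/7))*conj(exp(4*I*pi/7)) + 1*(exp(4*I*pi/7))*conj(exp(-6*I*pi/7)) + 1*(exp(6*I*pi/7))*conj(exp(-2*I*pi/7)) + 1*(exp(-6*I*pi/7))*conj(exp(2*I*pi/7)) + 1*(exp(-4*I*pi/7))*conj(exp(6*I*pi/7)) + 1*(exp(-2*I*pi/7))*conj(exp(-4*I*pi/7))]
      = (1/7)[(1) + (exp(-2*I*pi/7)) + (exp(-4*I*pi/7)) + (exp(-6*I*pi/7)) + (exp(6*I*pi/7)) + (exp(4*I*pi/7)) + (exp(2*I*pi/7))] = 0/7 = 0
  <chi_4*chi_4, chi_3> = (1/7)[1*(1)*conj(1) + 1*(exp(2*I*pi/7))*conj(exp(6*I*pi/7)) + 1*(exp(4*I*pi/7))*conj(exp(-2*I*pi/7)) + 1*(exp(6*I*pi/7))*conj(exp(4*I*pi/7)) + 1*(exp(-6*I*pi/7))*conj(exp(-4*I*pi/7)) + 1*(exp(-4*I*pi/7))*conj(exp(2*I*pi/7)) + 1*(exp(-2*I*pi/7))*conj(exp(-6*I*pi/7))]
      = (1/7)[(1) + (exp(-4*I*pi/7)) + (exp(6*I*pi/7)) + (exp(2*I*pi/7)) + (exp(-2*I*pi/7)) + (exp(-6*I*pi/7)) + (exp(4*I*pi/7))] = 0/7 = 0
  <chi_4*chi_4, chi_4> = (1/7)[1*(1)*conj(1) + 1*(exp(2*I*pi/7))*conj(exp(-6*I*pi/7)) + 1*(exp(4*I*pi/7))*conj(exp(2*I*pi/7)) + 1*(exp(6*I*pi/7))*conj(exp(-4*I*pi/7)) + 1*(exp(-6*I*pi/7))*conj(exp(4*I*pi/7)) + 1*(exp(-4*I*pi/7))*conj(exp(-2*I*pi/7)) + 1*(exp(-2*I*pi/7))*conj(exp(6*I*pi/7))]
      = (1/7)[(1) + (exp(-6*I*pi/7)) + (exp(2*I*pi/7)) + (exp(-4*I*pi/7)) + (exp(4*I*pi/7)) + (exp(-2*I*pi/7)) + (exp(6*I*pi/7))] = 0/7 = 0
  <chi_4*chi_4, chi_5> = (1/7)[1*(1)*conj(1) + 1*(exp(2*I*pi/7))*conj(exp(-4*I*pi/7)) + 1*(exp(4*I*pi/7))*conj(exp(6*I*pi/7)) + 1*(exp(6*I*pi/7))*conj(exp(2*I*pi/7)) + 1*(exp(-6*I*pi/7))*conj(exp(-2*I*pi/7)) + 1*(exp(-4*I*pi/7))*conj(exp(-6*I*pi/7)) + 1*(exp(-2*I*pi/7))*conj(exp(4*I*pi/7))]
      = (1/7)[(1) + (exp(6*I*pi/7)) + (exp(-2*I*pi/7)) + (exp(4*I*pi/7)) + (exp(-4*I*pi/7)) + (exp(2*I*pi/7)) + (exp(-6*I*pi/7))] = 0/7 = 0
  <chi_4*chi_4, chi_6> = (1/7)[1*(1)*conj(1) + 1*(exp(2*I*pi/7))*conj(exp(-2*I*pi/7)) + 1*(exp(4*I*pi/7))*conj(exp(-4*I*pi/7)) + 1*(exp(6*I*pi/7))*conj(exp(-6*I*pi/7)) + 1*(exp(-6*I*pi/7))*conj(exp(6*I*pi/7)) + 1*(exp(-4*I*pi/7))*conj(exp(4*I*pi/7)) + 1*(exp(-2*I*pi/7))*conj(exp(2*I*pi/7))]
      = (1/7)[(1) + (exp(4*I*pi/7)) + (exp(-6*I*pi/7)) + (exp(-2*I*pi/7)) + (exp(2*I*pi/7)) + (exp(6*I*pi/7)) + (exp(-4*I*pi/7))] = 0/7 = 0
(Exp terms are combined using exp(i*s)*conj(exp(i*t)) = exp(i*(s-t)), and sums of them are collapsed using the identity that for every m > 1 the m distinct m-th roots of unity sum to 0, e.g. 1 + exp(2*I*pi/3) + exp(-2*I*pi/3) = 0.)
Hence the multiplicities are chi_1: 1. Dimension check: dim(chi_4)*dim(chi_4) = 1*1 = 1 and sum (mult * dim) = 1*1 = 1.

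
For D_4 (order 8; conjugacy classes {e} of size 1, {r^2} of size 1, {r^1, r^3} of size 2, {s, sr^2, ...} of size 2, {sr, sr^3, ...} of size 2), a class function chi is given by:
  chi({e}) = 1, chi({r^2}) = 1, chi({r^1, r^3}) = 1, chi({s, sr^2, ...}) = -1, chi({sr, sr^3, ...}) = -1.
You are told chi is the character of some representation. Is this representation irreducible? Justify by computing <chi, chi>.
Irreducible: <chi, chi> = 1.

Proof sketch: <chi, chi> = (1/|G|) sum_C |C| * |chi(C)|^2 = (1/8)[1*|1|^2 + 1*|1|^2 + 2*|1|^2 + 2*|-1|^2 + 2*|-1|^2]
  = (1/8)[(1) + (1) + (2) + (2) + (2)] = 8/8 = 1.
A character is irreducible iff <chi, chi> = 1, so this representation is irreducible.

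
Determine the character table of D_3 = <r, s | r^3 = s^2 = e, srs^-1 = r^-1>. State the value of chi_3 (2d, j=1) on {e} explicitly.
Conjugacy classes: {e} of size 1, {r^1, r^2} of size 2, {s, sr, ..., sr^2} of size 3.
Character table:
  irrep \ class              {e} (size 1)  {r^1, r^2} (size 2)  {s, sr, ..., sr^2} (size 3)
  chi_1 (triv)               1             1                    1                          
  chi_2 (sign: r->1, s->-1)  1             1                    -1                         
  chi_3 (2d, j=1)            2             -1                   0                          

Spot check: chi_3 (2d, j=1) on {e} = 2.

Working: D_3 has order 2*3 = 6 with 3 conjugacy classes, hence 3 irreducibles. Sum of squared dims 1 + 1 + 4 = 6 = |G|. Linear characters come from the abelianisation; the 2-dimensional irreps have character r^k -> 2*cos(2*pi*j*k/3), reflections -> 0.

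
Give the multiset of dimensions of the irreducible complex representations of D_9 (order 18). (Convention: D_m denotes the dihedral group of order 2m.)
Dimensions: 1, 1, 2, 2, 2, 2

Justification: There are 6 irreducibles (= number of conjugacy classes). Their dimensions d_i satisfy sum d_i^2 = |G| = 18: 1 + 1 + 4 + 4 + 4 + 4 = 18.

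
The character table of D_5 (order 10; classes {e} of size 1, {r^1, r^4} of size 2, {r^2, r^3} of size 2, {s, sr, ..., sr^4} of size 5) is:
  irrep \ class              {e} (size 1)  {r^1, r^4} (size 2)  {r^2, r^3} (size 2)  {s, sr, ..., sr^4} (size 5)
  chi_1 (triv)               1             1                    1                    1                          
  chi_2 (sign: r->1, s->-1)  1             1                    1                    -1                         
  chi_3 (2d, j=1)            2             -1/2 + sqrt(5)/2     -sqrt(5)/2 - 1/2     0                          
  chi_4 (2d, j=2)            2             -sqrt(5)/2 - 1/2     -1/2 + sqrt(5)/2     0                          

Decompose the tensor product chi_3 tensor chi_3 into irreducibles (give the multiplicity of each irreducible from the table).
chi_3 tensor chi_3 = chi_1 + chi_2 + chi_4 (all other irreducibles have multiplicity 0).

Argument: The character of a tensor product is the pointwise product (chi_3 * chi_3)(C) = chi_3(C) * chi_3(C):
  {e}: (2)*(2), {r^1, r^4}: (-1/2 + sqrt(5)/2)*(-1/2 + sqrt(5)/2), {r^2, r^3}: (-sqrt(5)/2 - 1/2)*(-sqrt(5)/2 - 1/2), {s, sr, ..., sr^4}: (0)*(0)
so (chi_3 * chi_3) takes values
  {e} -> 4, {r^1, r^4} -> 3/2 - sqrt(5)/2, {r^2, r^3} -> sqrt(5)/2 + 3/2, {s, sr, ..., sr^4} -> 0.
Now take the inner product of this character with each irreducible chi from the table, <chi_3*chi_3, chi> = (1/10) sum_C |C| (chi_3*chi_3)(C) conj(chi(C)):
  <chi_3*chi_3, chi_1> = (1/10)[1*(4)*conj(1) + 2*(3/2 - sqrt(5)/2)*conj(1) + 2*(sqrt(5)/2 + 3/2)*conj(1) + 5*(0)*conj(1)]
      = (1/10)[(4) + (3 - sqrt(5)) + (sqrt(5) + 3) + (0)] = 10/10 = 1
  <chi_3*chi_3, chi_2> = (1/10)[1*(4)*conj(1) + 2*(3/2 - sqrt(5)/2)*conj(1) + 2*(sqrt(5)/2 + 3/2)*conj(1) + 5*(0)*conj(-1)]
      = (1/10)[(4) + (3 - sqrt(5)) + (sqrt(5) + 3) + (0)] = 10/10 = 1
  <chi_3*chi_3, chi_3> = (1/10)[1*(4)*conj(2) + 2*(3/2 - sqrt(5)/2)*conj(-1/2 + sqrt(5)/2) + 2*(sqrt(5)/2 + 3/2)*conj(-sqrt(5)/2 - 1/2) + 5*(0)*conj(0)]
      = (1/10)[(8) + (-4 + 2*sqrt(5)) + (-2*sqrt(5) - 4) + (0)] = 0/10 = 0
  <chi_3*chi_3, chi_4> = (1/10)[1*(4)*conj(2) + 2*(3/2 - sqrt(5)/2)*conj(-sqrt(5)/2 - 1/2) + 2*(sqrt(5)/2 + 3/2)*conj(-1/2 + sqrt(5)/2) + 5*(0)*conj(0)]
      = (1/10)[(8) + (1 - sqrt(5)) + (1 + sqrt(5)) + (0)] = 10/10 = 1
Hence the multiplicities are chi_1: 1, chi_2: 1, chi_4: 1. Dimension check: dim(chi_3)*dim(chi_3) = 2*2 = 4 and sum (mult * dim) = 1*1 + 1*1 + 1*2 = 4.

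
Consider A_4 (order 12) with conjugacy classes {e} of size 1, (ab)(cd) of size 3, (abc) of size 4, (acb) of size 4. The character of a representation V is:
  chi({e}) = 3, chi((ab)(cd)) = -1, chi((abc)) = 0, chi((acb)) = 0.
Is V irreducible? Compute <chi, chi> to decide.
Irreducible: <chi, chi> = 1.

Why: <chi, chi> = (1/|G|) sum_C |C| * |chi(C)|^2 = (1/12)[1*|3|^2 + 3*|-1|^2 + 4*|0|^2 + 4*|0|^2]
  = (1/12)[(9) + (3) + (0) + (0)] = 12/12 = 1.
(Exp terms are combined using exp(i*s)*conj(exp(i*t)) = exp(i*(s-t)), and sums of them are collapsed using the identity that for every m > 1 the m distinct m-th roots of unity sum to 0, e.g. 1 + exp(2*I*pi/3) + exp(-2*I*pi/3) = 0.)
A character is irreducible iff <chi, chi> = 1, so this representation is irreducible.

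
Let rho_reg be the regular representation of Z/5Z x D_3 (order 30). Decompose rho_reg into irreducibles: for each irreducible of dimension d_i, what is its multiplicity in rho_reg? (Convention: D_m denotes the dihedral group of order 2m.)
Each irreducible V_i of dimension d_i appears with multiplicity d_i, i.e. rho_reg = (direct sum over all irreducibles V_i) d_i V_i. The irreducible dimensions for Z/5Z x D_3 are 1, 1, 1, 1, 1, 1, 1, 1, 1, 1, 2, 2, 2, 2, 2: 10 irreducibles of dimension 1, each with multiplicity 1; 5 irreducibles of dimension 2, each with multiplicity 2. Total dimension 10*1*1 + 5*2*2 = 30 = |G|.

Proof sketch: General theorem: in the regular representation of a finite group G, each irreducible appears with multiplicity equal to its dimension. Check: dim(rho_reg) = sum d_i^2 = 1 + 1 + 1 + 1 + 1 + 1 + 1 + 1 + 1 + 1 + 4 + 4 + 4 + 4 + 4 = 30 = |G|.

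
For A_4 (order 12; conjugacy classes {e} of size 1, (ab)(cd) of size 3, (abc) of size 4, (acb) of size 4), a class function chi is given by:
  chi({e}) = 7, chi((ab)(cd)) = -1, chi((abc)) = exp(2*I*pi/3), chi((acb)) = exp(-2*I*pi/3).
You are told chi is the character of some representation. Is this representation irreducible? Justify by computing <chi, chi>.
Not irreducible (reducible): <chi, chi> = 5 > 1.

Details: <chi, chi> = (1/|G|) sum_C |C| * |chi(C)|^2 = (1/12)[1*|7|^2 + 3*|-1|^2 + 4*|exp(2*I*pi/3)|^2 + 4*|exp(-2*I*pi/3)|^2]
  = (1/12)[(49) + (3) + (4) + (4)] = 60/12 = 5.
(Exp terms are combined using exp(i*s)*conj(exp(i*t)) = exp(i*(s-t)), and sums of them are collapsed using the identity that for every m > 1 the m distinct m-th roots of unity sum to 0, e.g. 1 + exp(2*I*pi/3) + exp(-2*I*pi/3) = 0.)
A character is irreducible iff <chi, chi> = 1, so this representation is reducible.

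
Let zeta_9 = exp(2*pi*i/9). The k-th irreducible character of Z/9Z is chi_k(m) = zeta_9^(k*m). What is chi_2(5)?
chi_2(5) = zeta_9^10 = exp(2*I*pi/9)

Working: chi_2(5) = zeta_9^(2*5) = zeta_9^10. Since zeta_9^9 = 1, this equals zeta_9^1 = exp(2*pi*i*1/9) = exp(2*I*pi/9).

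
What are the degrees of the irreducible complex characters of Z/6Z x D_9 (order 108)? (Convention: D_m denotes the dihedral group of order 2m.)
Dimensions: 1, 1, 1, 1, 1, 1, 1, 1, 1, 1, 1, 1, 2, 2, 2, 2, 2, 2, 2, 2, 2, 2, 2, 2, 2, 2, 2, 2, 2, 2, 2, 2, 2, 2, 2, 2

Details: There are 36 irreducibles (= number of conjugacy classes). Their dimensions d_i satisfy sum d_i^2 = |G| = 108: 1 + 1 + 1 + 1 + 1 + 1 + 1 + 1 + 1 + 1 + 1 + 1 + 4 + 4 + 4 + 4 + 4 + 4 + 4 + 4 + 4 + 4 + 4 + 4 + 4 + 4 + 4 + 4 + 4 + 4 + 4 + 4 + 4 + 4 + 4 + 4 = 108. (For the product with Z/6Z: each of the 6 1-dim characters of Z/6Z tensors with each irrep of D_9, giving 6 copies of each D_9-dimension.)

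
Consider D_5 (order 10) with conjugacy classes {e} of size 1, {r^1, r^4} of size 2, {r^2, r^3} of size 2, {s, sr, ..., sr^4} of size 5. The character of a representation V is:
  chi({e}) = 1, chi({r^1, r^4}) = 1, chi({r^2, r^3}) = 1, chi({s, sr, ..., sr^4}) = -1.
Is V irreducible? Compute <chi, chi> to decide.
Irreducible: <chi, chi> = 1.

Argument: <chi, chi> = (1/|G|) sum_C |C| * |chi(C)|^2 = (1/10)[1*|1|^2 + 2*|1|^2 + 2*|1|^2 + 5*|-1|^2]
  = (1/10)[(1) + (2) + (2) + (5)] = 10/10 = 1.
A character is irreducible iff <chi, chi> = 1, so this representation is irreducible.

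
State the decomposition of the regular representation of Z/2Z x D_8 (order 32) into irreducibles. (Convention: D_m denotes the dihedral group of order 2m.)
Each irreducible V_i of dimension d_i appears with multiplicity d_i, i.e. rho_reg = (direct sum over all irreducibles V_i) d_i V_i. The irreducible dimensions for Z/2Z x D_8 are 1, 1, 1, 1, 1, 1, 1, 1, 2, 2, 2, 2, 2, 2: 8 irreducibles of dimension 1, each with multiplicity 1; 6 irreducibles of dimension 2, each with multiplicity 2. Total dimension 8*1*1 + 6*2*2 = 32 = |G|.

Why: General theorem: in the regular representation of a finite group G, each irreducible appears with multiplicity equal to its dimension. Check: dim(rho_reg) = sum d_i^2 = 1 + 1 + 1 + 1 + 1 + 1 + 1 + 1 + 4 + 4 + 4 + 4 + 4 + 4 = 32 = |G|.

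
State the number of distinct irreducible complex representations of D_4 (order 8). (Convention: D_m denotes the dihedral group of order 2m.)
5

Details: The number of irreducible complex representations of a finite group equals its number of conjugacy classes. D_4 has 5 conjugacy classes (n/2 + 3 for n even), so D_4 (order 8) has exactly 5 irreducible complex representations.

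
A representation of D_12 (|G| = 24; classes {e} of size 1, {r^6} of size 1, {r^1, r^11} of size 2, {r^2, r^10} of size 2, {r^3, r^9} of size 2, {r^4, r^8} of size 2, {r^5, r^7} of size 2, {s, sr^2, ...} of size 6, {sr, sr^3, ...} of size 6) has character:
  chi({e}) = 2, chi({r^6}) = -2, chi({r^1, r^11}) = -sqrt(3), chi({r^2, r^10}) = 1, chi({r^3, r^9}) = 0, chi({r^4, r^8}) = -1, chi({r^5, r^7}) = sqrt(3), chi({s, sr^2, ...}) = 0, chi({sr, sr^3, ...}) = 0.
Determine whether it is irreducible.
Irreducible: <chi, chi> = 1.

Details: <chi, chi> = (1/|G|) sum_C |C| * |chi(C)|^2 = (1/24)[1*|2|^2 + 1*|-2|^2 + 2*|-sqrt(3)|^2 + 2*|1|^2 + 2*|0|^2 + 2*|-1|^2 + 2*|sqrt(3)|^2 + 6*|0|^2 + 6*|0|^2]
  = (1/24)[(4) + (4) + (6) + (2) + (0) + (2) + (6) + (0) + (0)] = 24/24 = 1.
A character is irreducible iff <chi, chi> = 1, so this representation is irreducible.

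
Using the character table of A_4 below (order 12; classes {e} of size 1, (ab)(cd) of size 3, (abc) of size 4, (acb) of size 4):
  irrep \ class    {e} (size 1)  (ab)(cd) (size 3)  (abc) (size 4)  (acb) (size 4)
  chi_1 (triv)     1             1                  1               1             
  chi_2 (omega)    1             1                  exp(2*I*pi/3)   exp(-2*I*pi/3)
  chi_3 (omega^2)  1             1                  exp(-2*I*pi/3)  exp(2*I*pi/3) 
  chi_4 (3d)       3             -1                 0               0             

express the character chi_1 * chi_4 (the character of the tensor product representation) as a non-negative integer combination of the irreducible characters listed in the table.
chi_1 tensor chi_4 = chi_4 (all other irreducibles have multiplicity 0).

Argument: The character of a tensor product is the pointwise product (chi_1 * chi_4)(C) = chi_1(C) * chi_4(C):
  {e}: (1)*(3), (ab)(cd): (1)*(-1), (abc): (1)*(0), (acb): (1)*(0)
so (chi_1 * chi_4) takes values
  {e} -> 3, (ab)(cd) -> -1, (abc) -> 0, (acb) -> 0.
Now take the inner product of this character with each irreducible chi from the table, <chi_1*chi_4, chi> = (1/12) sum_C |C| (chi_1*chi_4)(C) conj(chi(C)):
  <chi_1*chi_4, chi_1> = (1/12)[1*(3)*conj(1) + 3*(-1)*conj(1) + 4*(0)*conj(1) + 4*(0)*conj(1)]
      = (1/12)[(3) + (-3) + (0) + (0)] = 0/12 = 0
  <chi_1*chi_4, chi_2> = (1/12)[1*(3)*conj(1) + 3*(-1)*conj(1) + 4*(0)*conj(exp(2*I*pi/3)) + 4*(0)*conj(exp(-2*I*pi/3))]
      = (1/12)[(3) + (-3) + (0) + (0)] = 0/12 = 0
  <chi_1*chi_4, chi_3> = (1/12)[1*(3)*conj(1) + 3*(-1)*conj(1) + 4*(0)*conj(exp(-2*I*pi/3)) + 4*(0)*conj(exp(2*I*pi/3))]
      = (1/12)[(3) + (-3) + (0) + (0)] = 0/12 = 0
  <chi_1*chi_4, chi_4> = (1/12)[1*(3)*conj(3) + 3*(-1)*conj(-1) + 4*(0)*conj(0) + 4*(0)*conj(0)]
      = (1/12)[(9) + (3) + (0) + (0)] = 12/12 = 1
(Exp terms are combined using exp(i*s)*conj(exp(i*t)) = exp(i*(s-t)), and sums of them are collapsed using the identity that for every m > 1 the m distinct m-th roots of unity sum to 0, e.g. 1 + exp(2*I*pi/3) + exp(-2*I*pi/3) = 0.)
Hence the multiplicities are chi_4: 1. Dimension check: dim(chi_1)*dim(chi_4) = 1*3 = 3 and sum (mult * dim) = 1*3 = 3.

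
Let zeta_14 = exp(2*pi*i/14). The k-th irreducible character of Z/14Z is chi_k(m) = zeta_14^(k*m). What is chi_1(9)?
chi_1(9) = zeta_14^9 = exp(-5*I*pi/7)

Derivation: chi_1(9) = zeta_14^(1*9) = zeta_14^9. Since zeta_14^14 = 1, this equals zeta_14^9 = exp(2*pi*i*9/14) = exp(-5*I*pi/7).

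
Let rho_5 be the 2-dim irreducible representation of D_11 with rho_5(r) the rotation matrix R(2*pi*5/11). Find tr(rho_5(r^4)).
chi_{rho_5}(r^4) = 2*cos(2*pi*5*4/11) = 2*cos(4*pi/11)

Proof sketch: rho_5(r^4) is rotation by angle 2*pi*5*4/11, whose trace is 2*cos(2*pi*5*4/11) = 2*cos(4*pi/11).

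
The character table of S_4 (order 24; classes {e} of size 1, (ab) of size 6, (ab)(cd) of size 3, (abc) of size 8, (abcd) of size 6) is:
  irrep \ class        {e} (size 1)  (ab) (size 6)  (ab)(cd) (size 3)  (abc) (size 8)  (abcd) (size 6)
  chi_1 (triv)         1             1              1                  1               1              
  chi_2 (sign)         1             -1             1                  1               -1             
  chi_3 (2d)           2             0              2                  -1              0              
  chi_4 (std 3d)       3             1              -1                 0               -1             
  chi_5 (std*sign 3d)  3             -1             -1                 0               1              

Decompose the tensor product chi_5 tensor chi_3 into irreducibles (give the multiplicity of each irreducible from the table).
chi_5 tensor chi_3 = chi_4 + chi_5 (all other irreducibles have multiplicity 0).

Details: The character of a tensor product is the pointwise product (chi_5 * chi_3)(C) = chi_5(C) * chi_3(C):
  {e}: (3)*(2), (ab): (-1)*(0), (ab)(cd): (-1)*(2), (abc): (0)*(-1), (abcd): (1)*(0)
so (chi_5 * chi_3) takes values
  {e} -> 6, (ab) -> 0, (ab)(cd) -> -2, (abc) -> 0, (abcd) -> 0.
Now take the inner product of this character with each irreducible chi from the table, <chi_5*chi_3, chi> = (1/24) sum_C |C| (chi_5*chi_3)(C) conj(chi(C)):
  <chi_5*chi_3, chi_1> = (1/24)[1*(6)*conj(1) + 6*(0)*conj(1) + 3*(-2)*conj(1) + 8*(0)*conj(1) + 6*(0)*conj(1)]
      = (1/24)[(6) + (0) + (-6) + (0) + (0)] = 0/24 = 0
  <chi_5*chi_3, chi_2> = (1/24)[1*(6)*conj(1) + 6*(0)*conj(-1) + 3*(-2)*conj(1) + 8*(0)*conj(1) + 6*(0)*conj(-1)]
      = (1/24)[(6) + (0) + (-6) + (0) + (0)] = 0/24 = 0
  <chi_5*chi_3, chi_3> = (1/24)[1*(6)*conj(2) + 6*(0)*conj(0) + 3*(-2)*conj(2) + 8*(0)*conj(-1) + 6*(0)*conj(0)]
      = (1/24)[(12) + (0) + (-12) + (0) + (0)] = 0/24 = 0
  <chi_5*chi_3, chi_4> = (1/24)[1*(6)*conj(3) + 6*(0)*conj(1) + 3*(-2)*conj(-1) + 8*(0)*conj(0) + 6*(0)*conj(-1)]
      = (1/24)[(18) + (0) + (6) + (0) + (0)] = 24/24 = 1
  <chi_5*chi_3, chi_5> = (1/24)[1*(6)*conj(3) + 6*(0)*conj(-1) + 3*(-2)*conj(-1) + 8*(0)*conj(0) + 6*(0)*conj(1)]
      = (1/24)[(18) + (0) + (6) + (0) + (0)] = 24/24 = 1
Hence the multiplicities are chi_4: 1, chi_5: 1. Dimension check: dim(chi_5)*dim(chi_3) = 3*2 = 6 and sum (mult * dim) = 1*3 + 1*3 = 6.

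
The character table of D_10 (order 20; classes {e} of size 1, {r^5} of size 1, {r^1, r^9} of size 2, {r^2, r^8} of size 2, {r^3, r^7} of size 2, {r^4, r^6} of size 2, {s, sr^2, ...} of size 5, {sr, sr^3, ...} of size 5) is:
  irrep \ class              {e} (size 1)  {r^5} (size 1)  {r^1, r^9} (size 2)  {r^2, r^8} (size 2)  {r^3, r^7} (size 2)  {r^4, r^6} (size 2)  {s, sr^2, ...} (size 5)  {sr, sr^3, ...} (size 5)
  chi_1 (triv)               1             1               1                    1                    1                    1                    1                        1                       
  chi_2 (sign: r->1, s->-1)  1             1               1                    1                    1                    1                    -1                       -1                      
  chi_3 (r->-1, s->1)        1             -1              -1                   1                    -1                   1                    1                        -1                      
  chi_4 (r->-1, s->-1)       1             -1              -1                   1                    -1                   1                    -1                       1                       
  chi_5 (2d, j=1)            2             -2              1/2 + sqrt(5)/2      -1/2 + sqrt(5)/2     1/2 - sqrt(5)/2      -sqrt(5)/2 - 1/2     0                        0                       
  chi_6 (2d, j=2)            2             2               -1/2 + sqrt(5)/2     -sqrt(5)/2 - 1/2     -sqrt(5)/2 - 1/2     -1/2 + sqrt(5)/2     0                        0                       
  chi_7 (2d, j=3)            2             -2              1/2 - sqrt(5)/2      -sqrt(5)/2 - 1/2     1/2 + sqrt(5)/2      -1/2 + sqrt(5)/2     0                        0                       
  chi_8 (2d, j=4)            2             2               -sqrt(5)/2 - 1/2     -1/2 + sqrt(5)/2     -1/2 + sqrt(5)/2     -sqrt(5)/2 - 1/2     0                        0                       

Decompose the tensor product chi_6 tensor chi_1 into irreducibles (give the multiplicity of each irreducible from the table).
chi_6 tensor chi_1 = chi_6 (all other irreducibles have multiplicity 0).

Explanation: The character of a tensor product is the pointwise product (chi_6 * chi_1)(C) = chi_6(C) * chi_1(C):
  {e}: (2)*(1), {r^5}: (2)*(1), {r^1, r^9}: (-1/2 + sqrt(5)/2)*(1), {r^2, r^8}: (-sqrt(5)/2 - 1/2)*(1), {r^3, r^7}: (-sqrt(5)/2 - 1/2)*(1), {r^4, r^6}: (-1/2 + sqrt(5)/2)*(1), {s, sr^2, ...}: (0)*(1), {sr, sr^3, ...}: (0)*(1)
so (chi_6 * chi_1) takes values
  {e} -> 2, {r^5} -> 2, {r^1, r^9} -> -1/2 + sqrt(5)/2, {r^2, r^8} -> -sqrt(5)/2 - 1/2, {r^3, r^7} -> -sqrt(5)/2 - 1/2, {r^4, r^6} -> -1/2 + sqrt(5)/2, {s, sr^2, ...} -> 0, {sr, sr^3, ...} -> 0.
Now take the inner product of this character with each irreducible chi from the table, <chi_6*chi_1, chi> = (1/20) sum_C |C| (chi_6*chi_1)(C) conj(chi(C)):
  <chi_6*chi_1, chi_1> = (1/20)[1*(2)*conj(1) + 1*(2)*conj(1) + 2*(-1/2 + sqrt(5)/2)*conj(1) + 2*(-sqrt(5)/2 - 1/2)*conj(1) + 2*(-sqrt(5)/2 - 1/2)*conj(1) + 2*(-1/2 + sqrt(5)/2)*conj(1) + 5*(0)*conj(1) + 5*(0)*conj(1)]
      = (1/20)[(2) + (2) + (-1 + sqrt(5)) + (-sqrt(5) - 1) + (-sqrt(5) - 1) + (-1 + sqrt(5)) + (0) + (0)] = 0/20 = 0
  <chi_6*chi_1, chi_2> = (1/20)[1*(2)*conj(1) + 1*(2)*conj(1) + 2*(-1/2 + sqrt(5)/2)*conj(1) + 2*(-sqrt(5)/2 - 1/2)*conj(1) + 2*(-sqrt(5)/2 - 1/2)*conj(1) + 2*(-1/2 + sqrt(5)/2)*conj(1) + 5*(0)*conj(-1) + 5*(0)*conj(-1)]
      = (1/20)[(2) + (2) + (-1 + sqrt(5)) + (-sqrt(5) - 1) + (-sqrt(5) - 1) + (-1 + sqrt(5)) + (0) + (0)] = 0/20 = 0
  <chi_6*chi_1, chi_3> = (1/20)[1*(2)*conj(1) + 1*(2)*conj(-1) + 2*(-1/2 + sqrt(5)/2)*conj(-1) + 2*(-sqrt(5)/2 - 1/2)*conj(1) + 2*(-sqrt(5)/2 - 1/2)*conj(-1) + 2*(-1/2 + sqrt(5)/2)*conj(1) + 5*(0)*conj(1) + 5*(0)*conj(-1)]
      = (1/20)[(2) + (-2) + (1 - sqrt(5)) + (-sqrt(5) - 1) + (1 + sqrt(5)) + (-1 + sqrt(5)) + (0) + (0)] = 0/20 = 0
  <chi_6*chi_1, chi_4> = (1/20)[1*(2)*conj(1) + 1*(2)*conj(-1) + 2*(-1/2 + sqrt(5)/2)*conj(-1) + 2*(-sqrt(5)/2 - 1/2)*conj(1) + 2*(-sqrt(5)/2 - 1/2)*conj(-1) + 2*(-1/2 + sqrt(5)/2)*conj(1) + 5*(0)*conj(-1) + 5*(0)*conj(1)]
      = (1/20)[(2) + (-2) + (1 - sqrt(5)) + (-sqrt(5) - 1) + (1 + sqrt(5)) + (-1 + sqrt(5)) + (0) + (0)] = 0/20 = 0
  <chi_6*chi_1, chi_5> = (1/20)[1*(2)*conj(2) + 1*(2)*conj(-2) + 2*(-1/2 + sqrt(5)/2)*conj(1/2 + sqrt(5)/2) + 2*(-sqrt(5)/2 - 1/2)*conj(-1/2 + sqrt(5)/2) + 2*(-sqrt(5)/2 - 1/2)*conj(1/2 - sqrt(5)/2) + 2*(-1/2 + sqrt(5)/2)*conj(-sqrt(5)/2 - 1/2) + 5*(0)*conj(0) + 5*(0)*conj(0)]
      = (1/20)[(4) + (-4) + (2) + (-2) + (2) + (-2) + (0) + (0)] = 0/20 = 0
  <chi_6*chi_1, chi_6> = (1/20)[1*(2)*conj(2) + 1*(2)*conj(2) + 2*(-1/2 + sqrt(5)/2)*conj(-1/2 + sqrt(5)/2) + 2*(-sqrt(5)/2 - 1/2)*conj(-sqrt(5)/2 - 1/2) + 2*(-sqrt(5)/2 - 1/2)*conj(-sqrt(5)/2 - 1/2) + 2*(-1/2 + sqrt(5)/2)*conj(-1/2 + sqrt(5)/2) + 5*(0)*conj(0) + 5*(0)*conj(0)]
      = (1/20)[(4) + (4) + (3 - sqrt(5)) + (sqrt(5) + 3) + (sqrt(5) + 3) + (3 - sqrt(5)) + (0) + (0)] = 20/20 = 1
  <chi_6*chi_1, chi_7> = (1/20)[1*(2)*conj(2) + 1*(2)*conj(-2) + 2*(-1/2 + sqrt(5)/2)*conj(1/2 - sqrt(5)/2) + 2*(-sqrt(5)/2 - 1/2)*conj(-sqrt(5)/2 - 1/2) + 2*(-sqrt(5)/2 - 1/2)*conj(1/2 + sqrt(5)/2) + 2*(-1/2 + sqrt(5)/2)*conj(-1/2 + sqrt(5)/2) + 5*(0)*conj(0) + 5*(0)*conj(0)]
      = (1/20)[(4) + (-4) + (-3 + sqrt(5)) + (sqrt(5) + 3) + (-3 - sqrt(5)) + (3 - sqrt(5)) + (0) + (0)] = 0/20 = 0
  <chi_6*chi_1, chi_8> = (1/20)[1*(2)*conj(2) + 1*(2)*conj(2) + 2*(-1/2 + sqrt(5)/2)*conj(-sqrt(5)/2 - 1/2) + 2*(-sqrt(5)/2 - 1/2)*conj(-1/2 + sqrt(5)/2) + 2*(-sqrt(5)/2 - 1/2)*conj(-1/2 + sqrt(5)/2) + 2*(-1/2 + sqrt(5)/2)*conj(-sqrt(5)/2 - 1/2) + 5*(0)*conj(0) + 5*(0)*conj(0)]
      = (1/20)[(4) + (4) + (-2) + (-2) + (-2) + (-2) + (0) + (0)] = 0/20 = 0
Hence the multiplicities are chi_6: 1. Dimension check: dim(chi_6)*dim(chi_1) = 2*1 = 2 and sum (mult * dim) = 1*2 = 2.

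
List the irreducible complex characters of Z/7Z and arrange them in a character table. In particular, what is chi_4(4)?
Character table of Z/7Z (irreps indexed chi_0,...,chi_6 with chi_k(m) = zeta_7^(k*m), zeta_7 = exp(2*pi*i/7)):
  irrep \ class  {0} (size 1)  {1} (size 1)    {2} (size 1)    {3} (size 1)    {4} (size 1)    {5} (size 1)    {6} (size 1)  
  chi_0          1             1               1               1               1               1               1             
  chi_1          1             exp(2*I*pi/7)   exp(4*I*pi/7)   exp(6*I*pi/7)   exp(-6*I*pi/7)  exp(-4*I*pi/7)  exp(-2*I*pi/7)
  chi_2          1             exp(4*I*pi/7)   exp(-6*I*pi/7)  exp(-2*I*pi/7)  exp(2*I*pi/7)   exp(6*I*pi/7)   exp(-4*I*pi/7)
  chi_3          1             exp(6*I*pi/7)   exp(-2*I*pi/7)  exp(4*I*pi/7)   exp(-4*I*pi/7)  exp(2*I*pi/7)   exp(-6*I*pi/7)
  chi_4          1             exp(-6*I*pi/7)  exp(2*I*pi/7)   exp(-4*I*pi/7)  exp(4*I*pi/7)   exp(-2*I*pi/7)  exp(6*I*pi/7) 
  chi_5          1             exp(-4*I*pi/7)  exp(6*I*pi/7)   exp(2*I*pi/7)   exp(-2*I*pi/7)  exp(-6*I*pi/7)  exp(4*I*pi/7) 
  chi_6          1             exp(-2*I*pi/7)  exp(-4*I*pi/7)  exp(-6*I*pi/7)  exp(6*I*pi/7)   exp(4*I*pi/7)   exp(2*I*pi/7) 

Spot check: chi_4(4) = zeta_7^(4*4) = zeta_7^16 = exp(4*I*pi/7).

Explanation: Z/7Z is abelian, so all 7 irreducible complex representations are 1-dimensional. They are given by chi_k(m) = zeta_7^(k*m) for k = 0,...,6. Row orthogonality: sum_m chi_k(m) conj(chi_l(m)) = 7 * [k = l].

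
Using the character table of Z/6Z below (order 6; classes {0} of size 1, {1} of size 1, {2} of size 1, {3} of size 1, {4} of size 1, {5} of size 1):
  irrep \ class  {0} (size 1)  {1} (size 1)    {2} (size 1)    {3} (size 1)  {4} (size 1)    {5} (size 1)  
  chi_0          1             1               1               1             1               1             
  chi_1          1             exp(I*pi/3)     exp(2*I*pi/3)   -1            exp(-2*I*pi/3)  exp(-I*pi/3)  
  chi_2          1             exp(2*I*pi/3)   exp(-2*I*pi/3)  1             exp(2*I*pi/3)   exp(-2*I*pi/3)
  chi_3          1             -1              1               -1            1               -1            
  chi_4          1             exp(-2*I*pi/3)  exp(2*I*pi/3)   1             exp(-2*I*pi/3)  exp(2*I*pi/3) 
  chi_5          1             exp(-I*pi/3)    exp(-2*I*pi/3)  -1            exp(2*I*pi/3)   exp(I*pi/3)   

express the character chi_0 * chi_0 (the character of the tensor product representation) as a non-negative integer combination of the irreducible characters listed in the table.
chi_0 tensor chi_0 = chi_0 (all other irreducibles have multiplicity 0).

Reasoning: The character of a tensor product is the pointwise product (chi_0 * chi_0)(C) = chi_0(C) * chi_0(C):
  {0}: (1)*(1), {1}: (1)*(1), {2}: (1)*(1), {3}: (1)*(1), {4}: (1)*(1), {5}: (1)*(1)
so (chi_0 * chi_0) takes values
  {0} -> 1, {1} -> 1, {2} -> 1, {3} -> 1, {4} -> 1, {5} -> 1.
Now take the inner product of this character with each irreducible chi from the table, <chi_0*chi_0, chi> = (1/6) sum_C |C| (chi_0*chi_0)(C) conj(chi(C)):
  <chi_0*chi_0, chi_0> = (1/6)[1*(1)*conj(1) + 1*(1)*conj(1) + 1*(1)*conj(1) + 1*(1)*conj(1) + 1*(1)*conj(1) + 1*(1)*conj(1)]
      = (1/6)[(1) + (1) + (1) + (1) + (1) + (1)] = 6/6 = 1
  <chi_0*chi_0, chi_1> = (1/6)[1*(1)*conj(1) + 1*(1)*conj(exp(I*pi/3)) + 1*(1)*conj(exp(2*I*pi/3)) + 1*(1)*conj(-1) + 1*(1)*conj(exp(-2*I*pi/3)) + 1*(1)*conj(exp(-I*pi/3))]
      = (1/6)[(1) + (exp(-I*pi/3)) + (exp(-2*I*pi/3)) + (-1) + (exp(2*I*pi/3)) + (exp(I*pi/3))] = 0/6 = 0
  <chi_0*chi_0, chi_2> = (1/6)[1*(1)*conj(1) + 1*(1)*conj(exp(2*I*pi/3)) + 1*(1)*conj(exp(-2*I*pi/3)) + 1*(1)*conj(1) + 1*(1)*conj(exp(2*I*pi/3)) + 1*(1)*conj(exp(-2*I*pi/3))]
      = (1/6)[(1) + (exp(-2*I*pi/3)) + (exp(2*I*pi/3)) + (1) + (exp(-2*I*pi/3)) + (exp(2*I*pi/3))] = 0/6 = 0
  <chi_0*chi_0, chi_3> = (1/6)[1*(1)*conj(1) + 1*(1)*conj(-1) + 1*(1)*conj(1) + 1*(1)*conj(-1) + 1*(1)*conj(1) + 1*(1)*conj(-1)]
      = (1/6)[(1) + (-1) + (1) + (-1) + (1) + (-1)] = 0/6 = 0
  <chi_0*chi_0, chi_4> = (1/6)[1*(1)*conj(1) + 1*(1)*conj(exp(-2*I*pi/3)) + 1*(1)*conj(exp(2*I*pi/3)) + 1*(1)*conj(1) + 1*(1)*conj(exp(-2*I*pi/3)) + 1*(1)*conj(exp(2*I*pi/3))]
      = (1/6)[(1) + (exp(2*I*pi/3)) + (exp(-2*I*pi/3)) + (1) + (exp(2*I*pi/3)) + (exp(-2*I*pi/3))] = 0/6 = 0
  <chi_0*chi_0, chi_5> = (1/6)[1*(1)*conj(1) + 1*(1)*conj(exp(-I*pi/3)) + 1*(1)*conj(exp(-2*I*pi/3)) + 1*(1)*conj(-1) + 1*(1)*conj(exp(2*I*pi/3)) + 1*(1)*conj(exp(I*pi/3))]
      = (1/6)[(1) + (exp(I*pi/3)) + (exp(2*I*pi/3)) + (-1) + (exp(-2*I*pi/3)) + (exp(-I*pi/3))] = 0/6 = 0
(Exp terms are combined using exp(i*s)*conj(exp(i*t)) = exp(i*(s-t)), and sums of them are collapsed using the identity that for every m > 1 the m distinct m-th roots of unity sum to 0, e.g. 1 + exp(2*I*pi/3) + exp(-2*I*pi/3) = 0.)
Hence the multiplicities are chi_0: 1. Dimension check: dim(chi_0)*dim(chi_0) = 1*1 = 1 and sum (mult * dim) = 1*1 = 1.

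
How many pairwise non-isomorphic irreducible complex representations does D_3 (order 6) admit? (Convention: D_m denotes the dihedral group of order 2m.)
3

Solution. The number of irreducible complex representations of a finite group equals its number of conjugacy classes. D_3 has 3 conjugacy classes ((n+3)/2 for n odd), so D_3 (order 6) has exactly 3 irreducible complex representations.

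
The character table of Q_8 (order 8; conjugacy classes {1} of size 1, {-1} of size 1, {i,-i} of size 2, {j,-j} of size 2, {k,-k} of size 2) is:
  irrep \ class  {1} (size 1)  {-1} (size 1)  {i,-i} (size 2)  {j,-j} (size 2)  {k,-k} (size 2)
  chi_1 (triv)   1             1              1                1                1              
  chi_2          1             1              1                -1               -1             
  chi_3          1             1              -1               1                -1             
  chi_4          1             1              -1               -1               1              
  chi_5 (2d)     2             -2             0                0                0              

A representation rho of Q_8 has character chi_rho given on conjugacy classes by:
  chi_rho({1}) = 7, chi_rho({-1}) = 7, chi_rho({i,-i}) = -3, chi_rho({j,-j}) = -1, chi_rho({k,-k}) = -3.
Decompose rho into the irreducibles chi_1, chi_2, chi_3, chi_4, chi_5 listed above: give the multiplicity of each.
Multiplicities: chi_1: 0, chi_2: 2, chi_3: 3, chi_4: 2, chi_5: 0.

Details: Use <chi_rho, chi> = (1/|G|) sum_C |C| * chi_rho(C) * conj(chi(C)) with |G| = 8 for each irreducible chi in the table:
  <chi_rho, chi_1> = (1/8)[1*(7)*conj(1) + 1*(7)*conj(1) + 2*(-3)*conj(1) + 2*(-1)*conj(1) + 2*(-3)*conj(1)]
      = (1/8)[(7) + (7) + (-6) + (-2) + (-6)] = 0/8 = 0
  <chi_rho, chi_2> = (1/8)[1*(7)*conj(1) + 1*(7)*conj(1) + 2*(-3)*conj(1) + 2*(-1)*conj(-1) + 2*(-3)*conj(-1)]
      = (1/8)[(7) + (7) + (-6) + (2) + (6)] = 16/8 = 2
  <chi_rho, chi_3> = (1/8)[1*(7)*conj(1) + 1*(7)*conj(1) + 2*(-3)*conj(-1) + 2*(-1)*conj(1) + 2*(-3)*conj(-1)]
      = (1/8)[(7) + (7) + (6) + (-2) + (6)] = 24/8 = 3
  <chi_rho, chi_4> = (1/8)[1*(7)*conj(1) + 1*(7)*conj(1) + 2*(-3)*conj(-1) + 2*(-1)*conj(-1) + 2*(-3)*conj(1)]
      = (1/8)[(7) + (7) + (6) + (2) + (-6)] = 16/8 = 2
  <chi_rho, chi_5> = (1/8)[1*(7)*conj(2) + 1*(7)*conj(-2) + 2*(-3)*conj(0) + 2*(-1)*conj(0) + 2*(-3)*conj(0)]
      = (1/8)[(14) + (-14) + (0) + (0) + (0)] = 0/8 = 0
Dimension check: dim(rho) = sum (mult * dim) = 0*1 + 2*1 + 3*1 + 2*1 + 0*2 = 7 = chi_rho(e) = 7.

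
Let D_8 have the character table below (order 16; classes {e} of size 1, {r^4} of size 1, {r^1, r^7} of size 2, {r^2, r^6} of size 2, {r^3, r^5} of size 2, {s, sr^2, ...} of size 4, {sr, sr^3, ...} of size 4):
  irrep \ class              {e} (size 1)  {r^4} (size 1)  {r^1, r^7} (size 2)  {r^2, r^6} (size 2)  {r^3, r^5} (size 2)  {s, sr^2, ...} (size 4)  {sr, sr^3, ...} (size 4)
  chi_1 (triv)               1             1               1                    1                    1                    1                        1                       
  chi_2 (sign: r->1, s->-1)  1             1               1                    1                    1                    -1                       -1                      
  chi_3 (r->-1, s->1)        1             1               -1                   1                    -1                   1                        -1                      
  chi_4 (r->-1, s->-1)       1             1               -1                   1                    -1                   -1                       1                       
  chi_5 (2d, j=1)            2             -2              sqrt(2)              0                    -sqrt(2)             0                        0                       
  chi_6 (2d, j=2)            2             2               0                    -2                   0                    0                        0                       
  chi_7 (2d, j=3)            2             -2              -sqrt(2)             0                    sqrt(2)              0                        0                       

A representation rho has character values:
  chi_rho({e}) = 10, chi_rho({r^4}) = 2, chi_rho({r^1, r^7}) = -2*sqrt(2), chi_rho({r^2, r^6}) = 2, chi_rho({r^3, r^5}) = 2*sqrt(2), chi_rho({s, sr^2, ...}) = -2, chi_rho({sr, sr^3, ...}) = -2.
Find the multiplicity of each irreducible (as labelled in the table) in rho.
Multiplicities: chi_1: 0, chi_2: 2, chi_3: 1, chi_4: 1, chi_5: 0, chi_6: 1, chi_7: 2.

Why: Use <chi_rho, chi> = (1/|G|) sum_C |C| * chi_rho(C) * conj(chi(C)) with |G| = 16 for each irreducible chi in the table:
  <chi_rho, chi_1> = (1/16)[1*(10)*conj(1) + 1*(2)*conj(1) + 2*(-2*sqrt(2))*conj(1) + 2*(2)*conj(1) + 2*(2*sqrt(2))*conj(1) + 4*(-2)*conj(1) + 4*(-2)*conj(1)]
      = (1/16)[(10) + (2) + (-4*sqrt(2)) + (4) + (4*sqrt(2)) + (-8) + (-8)] = 0/16 = 0
  <chi_rho, chi_2> = (1/16)[1*(10)*conj(1) + 1*(2)*conj(1) + 2*(-2*sqrt(2))*conj(1) + 2*(2)*conj(1) + 2*(2*sqrt(2))*conj(1) + 4*(-2)*conj(-1) + 4*(-2)*conj(-1)]
      = (1/16)[(10) + (2) + (-4*sqrt(2)) + (4) + (4*sqrt(2)) + (8) + (8)] = 32/16 = 2
  <chi_rho, chi_3> = (1/16)[1*(10)*conj(1) + 1*(2)*conj(1) + 2*(-2*sqrt(2))*conj(-1) + 2*(2)*conj(1) + 2*(2*sqrt(2))*conj(-1) + 4*(-2)*conj(1) + 4*(-2)*conj(-1)]
      = (1/16)[(10) + (2) + (4*sqrt(2)) + (4) + (-4*sqrt(2)) + (-8) + (8)] = 16/16 = 1
  <chi_rho, chi_4> = (1/16)[1*(10)*conj(1) + 1*(2)*conj(1) + 2*(-2*sqrt(2))*conj(-1) + 2*(2)*conj(1) + 2*(2*sqrt(2))*conj(-1) + 4*(-2)*conj(-1) + 4*(-2)*conj(1)]
      = (1/16)[(10) + (2) + (4*sqrt(2)) + (4) + (-4*sqrt(2)) + (8) + (-8)] = 16/16 = 1
  <chi_rho, chi_5> = (1/16)[1*(10)*conj(2) + 1*(2)*conj(-2) + 2*(-2*sqrt(2))*conj(sqrt(2)) + 2*(2)*conj(0) + 2*(2*sqrt(2))*conj(-sqrt(2)) + 4*(-2)*conj(0) + 4*(-2)*conj(0)]
      = (1/16)[(20) + (-4) + (-8) + (0) + (-8) + (0) + (0)] = 0/16 = 0
  <chi_rho, chi_6> = (1/16)[1*(10)*conj(2) + 1*(2)*conj(2) + 2*(-2*sqrt(2))*conj(0) + 2*(2)*conj(-2) + 2*(2*sqrt(2))*conj(0) + 4*(-2)*conj(0) + 4*(-2)*conj(0)]
      = (1/16)[(20) + (4) + (0) + (-8) + (0) + (0) + (0)] = 16/16 = 1
  <chi_rho, chi_7> = (1/16)[1*(10)*conj(2) + 1*(2)*conj(-2) + 2*(-2*sqrt(2))*conj(-sqrt(2)) + 2*(2)*conj(0) + 2*(2*sqrt(2))*conj(sqrt(2)) + 4*(-2)*conj(0) + 4*(-2)*conj(0)]
      = (1/16)[(20) + (-4) + (8) + (0) + (8) + (0) + (0)] = 32/16 = 2
Dimension check: dim(rho) = sum (mult * dim) = 0*1 + 2*1 + 1*1 + 1*1 + 0*2 + 1*2 + 2*2 = 10 = chi_rho(e) = 10.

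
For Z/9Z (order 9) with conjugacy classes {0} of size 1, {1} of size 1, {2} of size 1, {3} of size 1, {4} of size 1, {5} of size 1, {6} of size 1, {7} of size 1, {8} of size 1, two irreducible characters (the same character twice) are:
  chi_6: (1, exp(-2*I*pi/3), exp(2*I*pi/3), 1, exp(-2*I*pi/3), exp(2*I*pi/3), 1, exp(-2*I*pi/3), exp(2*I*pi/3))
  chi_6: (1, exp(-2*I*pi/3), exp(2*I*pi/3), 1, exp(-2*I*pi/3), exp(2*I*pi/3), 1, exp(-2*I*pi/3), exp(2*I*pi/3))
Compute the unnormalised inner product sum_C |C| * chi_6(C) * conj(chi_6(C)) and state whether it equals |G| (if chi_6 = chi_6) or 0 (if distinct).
Sum = 9 = |G| = 9; so <chi_6, chi_6> = 1 (norm-1 confirms irreducibility).

Solution. Compute term by term over conjugacy classes (|C| * chi_6(C) * conj(chi_6(C))):
  1*(1)*conj(1) + 1*(exp(-2*I*pi/3))*conj(exp(-2*I*pi/3)) + 1*(exp(2*I*pi/3))*conj(exp(2*I*pi/3)) + 1*(1)*conj(1) + 1*(exp(-2*I*pi/3))*conj(exp(-2*I*pi/3)) + 1*(exp(2*I*pi/3))*conj(exp(2*I*pi/3)) + 1*(1)*conj(1) + 1*(exp(-2*I*pi/3))*conj(exp(-2*I*pi/3)) + 1*(exp(2*I*pi/3))*conj(exp(2*I*pi/3))
  = (1) + (1) + (1) + (1) + (1) + (1) + (1) + (1) + (1)
  = 9.
(Exp terms are combined using exp(i*s)*conj(exp(i*t)) = exp(i*(s-t)), and sums of them are collapsed using the identity that for every m > 1 the m distinct m-th roots of unity sum to 0, e.g. 1 + exp(2*I*pi/3) + exp(-2*I*pi/3) = 0.)
Dividing by |G| = 9 gives 9/9 = 1, matching the row-orthogonality relation <chi_6, chi_6> = [chi_6 = chi_6].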